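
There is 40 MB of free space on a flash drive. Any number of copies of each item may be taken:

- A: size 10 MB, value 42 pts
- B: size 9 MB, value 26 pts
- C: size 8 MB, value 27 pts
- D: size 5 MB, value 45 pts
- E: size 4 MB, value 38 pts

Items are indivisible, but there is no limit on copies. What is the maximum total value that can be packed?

380 pts

Best value-per-unit is E at 38/4, and filling with it alone uses size 10×4=40. No mix of the others beats 10×38 = 380.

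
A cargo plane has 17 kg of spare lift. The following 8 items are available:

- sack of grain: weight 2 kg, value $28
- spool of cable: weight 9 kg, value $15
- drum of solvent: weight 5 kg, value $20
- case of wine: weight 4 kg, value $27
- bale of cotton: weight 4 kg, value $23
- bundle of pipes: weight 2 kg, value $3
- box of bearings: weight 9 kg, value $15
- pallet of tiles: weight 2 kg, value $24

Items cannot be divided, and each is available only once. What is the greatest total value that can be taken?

$122

Check high-value combinations within 17 kg:
- sack of grain+drum of solvent+case of wine+bale of cotton+pallet of tiles: weight 2+5+4+4+2=17, value 28+20+27+23+24=122
- sack of grain+case of wine+bale of cotton+bundle of pipes+pallet of tiles: weight 2+4+4+2+2=14, value 28+27+23+3+24=105
- sack of grain+case of wine+bale of cotton+pallet of tiles: weight 2+4+4+2=12, value 28+27+23+24=102
- sack of grain+drum of solvent+case of wine+bundle of pipes+pallet of tiles: weight 2+5+4+2+2=15, value 28+20+27+3+24=102
Best: $122.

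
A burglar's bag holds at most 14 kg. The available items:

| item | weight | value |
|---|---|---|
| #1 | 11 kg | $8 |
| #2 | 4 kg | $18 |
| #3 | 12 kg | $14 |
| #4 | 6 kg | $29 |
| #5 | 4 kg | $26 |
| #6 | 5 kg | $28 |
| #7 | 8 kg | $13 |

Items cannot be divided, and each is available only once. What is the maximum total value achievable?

Check high-value combinations within 14 kg:
- #2+#4+#5: weight 4+6+4=14, value 18+29+26=73
- #2+#5+#6: weight 4+4+5=13, value 18+26+28=72
- #4+#6: weight 6+5=11, value 29+28=57
- #4+#5: weight 6+4=10, value 29+26=55
- #5+#6: weight 4+5=9, value 26+28=54
Best: $73.

$73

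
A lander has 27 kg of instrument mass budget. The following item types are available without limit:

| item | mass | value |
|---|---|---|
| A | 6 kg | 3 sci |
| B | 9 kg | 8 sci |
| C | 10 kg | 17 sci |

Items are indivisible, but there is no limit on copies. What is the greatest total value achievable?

Best value-per-unit is C at 17/10; filling with it alone gives 2×17 = 34.
Optimal mix: 1×A + 2×C → mass 26, value 37.

37 sci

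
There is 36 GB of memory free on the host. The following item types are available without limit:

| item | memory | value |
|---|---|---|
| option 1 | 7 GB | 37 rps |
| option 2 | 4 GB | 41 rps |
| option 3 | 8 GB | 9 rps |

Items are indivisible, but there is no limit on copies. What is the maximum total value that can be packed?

369 rps

Best value-per-unit is option 2 at 41/4, and filling with it alone uses memory 9×4=36. No mix of the others beats 9×41 = 369.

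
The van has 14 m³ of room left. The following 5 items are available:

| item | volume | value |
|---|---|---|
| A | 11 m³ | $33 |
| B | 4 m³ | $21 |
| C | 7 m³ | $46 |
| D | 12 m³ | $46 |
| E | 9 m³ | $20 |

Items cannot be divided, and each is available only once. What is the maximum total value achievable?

Check high-value combinations within 14 m³:
- B+C: volume 4+7=11, value 21+46=67
- C: volume 7, value 46
- D: volume 12, value 46
- B+E: volume 4+9=13, value 21+20=41
Best: $67.

$67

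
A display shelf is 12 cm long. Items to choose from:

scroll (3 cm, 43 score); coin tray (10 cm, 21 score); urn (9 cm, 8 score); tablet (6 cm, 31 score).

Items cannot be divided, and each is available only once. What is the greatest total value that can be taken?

74 score

Check high-value combinations within 12 cm:
- scroll+tablet: length 3+6=9, value 43+31=74
- scroll+urn: length 3+9=12, value 43+8=51
- scroll: length 3, value 43
Best: 74 score.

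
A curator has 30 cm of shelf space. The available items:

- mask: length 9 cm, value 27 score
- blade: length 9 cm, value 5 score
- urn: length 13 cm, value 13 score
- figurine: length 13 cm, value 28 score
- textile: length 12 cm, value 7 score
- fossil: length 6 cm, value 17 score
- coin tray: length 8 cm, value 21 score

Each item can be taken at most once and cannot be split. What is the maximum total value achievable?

Check high-value combinations within 30 cm:
- mask+figurine+coin tray: length 9+13+8=30, value 27+28+21=76
- mask+figurine+fossil: length 9+13+6=28, value 27+28+17=72
- figurine+fossil+coin tray: length 13+6+8=27, value 28+17+21=66
Best: 76 score.

76 score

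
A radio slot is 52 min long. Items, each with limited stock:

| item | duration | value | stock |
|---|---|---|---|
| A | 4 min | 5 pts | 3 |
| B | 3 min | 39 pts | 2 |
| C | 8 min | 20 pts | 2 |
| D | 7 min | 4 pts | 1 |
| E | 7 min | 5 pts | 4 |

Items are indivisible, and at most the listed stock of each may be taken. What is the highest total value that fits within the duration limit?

Top feasible selections:
- 3×A + 2×B + 2×C + 2×E: duration 48, value 143
- 2×A + 2×B + 2×C + 3×E: duration 51, value 143
- 3×A + 2×B + 2×C + 1×D + 1×E: duration 48, value 142
Best: 143 pts.

143 pts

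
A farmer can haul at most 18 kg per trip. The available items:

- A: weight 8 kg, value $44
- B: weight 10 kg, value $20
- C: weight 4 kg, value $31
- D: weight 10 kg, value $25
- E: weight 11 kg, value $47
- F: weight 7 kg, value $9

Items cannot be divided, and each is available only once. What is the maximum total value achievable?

Check high-value combinations within 18 kg:
- C+E: weight 4+11=15, value 31+47=78
- A+C: weight 8+4=12, value 44+31=75
- A+D: weight 8+10=18, value 44+25=69
- A+B: weight 8+10=18, value 44+20=64
Best: $78.

$78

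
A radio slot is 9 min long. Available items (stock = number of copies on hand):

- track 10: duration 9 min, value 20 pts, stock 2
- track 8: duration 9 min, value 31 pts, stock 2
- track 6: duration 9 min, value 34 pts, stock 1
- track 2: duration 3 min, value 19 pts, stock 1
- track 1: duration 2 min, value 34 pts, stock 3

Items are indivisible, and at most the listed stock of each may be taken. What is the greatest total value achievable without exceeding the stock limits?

Top feasible selections:
- 1×track 2 + 3×track 1: duration 9, value 121
- 3×track 1: duration 6, value 102
- 1×track 2 + 2×track 1: duration 7, value 87
- 2×track 1: duration 4, value 68
Best: 121 pts.

121 pts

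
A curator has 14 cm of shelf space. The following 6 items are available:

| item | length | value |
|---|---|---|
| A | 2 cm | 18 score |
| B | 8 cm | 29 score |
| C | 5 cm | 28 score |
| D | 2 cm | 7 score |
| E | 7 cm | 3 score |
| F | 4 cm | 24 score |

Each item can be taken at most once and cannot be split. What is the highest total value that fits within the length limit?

77 score

Check high-value combinations within 14 cm:
- A+C+D+F: length 2+5+2+4=13, value 18+28+7+24=77
- A+B+F: length 2+8+4=14, value 18+29+24=71
- A+C+F: length 2+5+4=11, value 18+28+24=70
- B+D+F: length 8+2+4=14, value 29+7+24=60
Best: 77 score.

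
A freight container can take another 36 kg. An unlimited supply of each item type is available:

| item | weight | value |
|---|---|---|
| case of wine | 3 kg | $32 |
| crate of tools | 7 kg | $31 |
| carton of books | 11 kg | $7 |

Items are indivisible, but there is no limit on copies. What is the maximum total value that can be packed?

$384

Best value-per-unit is case of wine at 32/3, and filling with it alone uses weight 12×3=36. No mix of the others beats 12×32 = 384.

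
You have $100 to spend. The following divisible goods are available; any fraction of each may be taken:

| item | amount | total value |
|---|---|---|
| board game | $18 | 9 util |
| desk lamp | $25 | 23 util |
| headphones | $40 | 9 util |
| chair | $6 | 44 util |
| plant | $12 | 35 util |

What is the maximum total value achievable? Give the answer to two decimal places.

119.78

Take in order of value per unit:
- chair (44/6 per unit): all 6 → value 44, running total 44.00
- plant (35/12 per unit): all 12 → value 35, running total 79.00
- desk lamp (23/25 per unit): all 25 → value 23, running total 102.00
- board game (9/18 per unit): all 18 → value 9, running total 111.00
- headphones (9/40 per unit): 39 of 40 → value 39×9/40 = 8.7750, running total 119.78
Total 119.78.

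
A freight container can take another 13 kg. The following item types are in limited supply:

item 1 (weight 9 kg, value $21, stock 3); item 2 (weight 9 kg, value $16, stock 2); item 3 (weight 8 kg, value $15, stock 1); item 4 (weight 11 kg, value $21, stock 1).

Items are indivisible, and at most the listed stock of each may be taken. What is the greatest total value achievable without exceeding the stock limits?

Top feasible selections:
- 1×item 1: weight 9, value 21
- 1×item 4: weight 11, value 21
Best: $21.

$21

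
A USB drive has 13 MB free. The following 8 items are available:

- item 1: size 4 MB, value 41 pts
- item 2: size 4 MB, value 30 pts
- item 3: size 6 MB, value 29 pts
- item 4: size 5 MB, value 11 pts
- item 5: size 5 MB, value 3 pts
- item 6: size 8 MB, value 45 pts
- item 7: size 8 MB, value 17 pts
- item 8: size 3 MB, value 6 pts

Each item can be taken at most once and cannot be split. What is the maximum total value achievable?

86 pts

Check high-value combinations within 13 MB:
- item 1+item 6: size 4+8=12, value 41+45=86
- item 1+item 2+item 4: size 4+4+5=13, value 41+30+11=82
- item 1+item 2+item 8: size 4+4+3=11, value 41+30+6=77
Best: 86 pts.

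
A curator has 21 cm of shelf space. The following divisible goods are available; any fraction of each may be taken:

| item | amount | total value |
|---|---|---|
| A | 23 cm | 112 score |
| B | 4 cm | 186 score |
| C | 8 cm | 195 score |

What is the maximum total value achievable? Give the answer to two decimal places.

424.83

Take in order of value per unit:
- B (186/4 per unit): all 4 → value 186, running total 186.00
- C (195/8 per unit): all 8 → value 195, running total 381.00
- A (112/23 per unit): 9 of 23 → value 9×112/23 = 43.8261, running total 424.83
Total 424.83.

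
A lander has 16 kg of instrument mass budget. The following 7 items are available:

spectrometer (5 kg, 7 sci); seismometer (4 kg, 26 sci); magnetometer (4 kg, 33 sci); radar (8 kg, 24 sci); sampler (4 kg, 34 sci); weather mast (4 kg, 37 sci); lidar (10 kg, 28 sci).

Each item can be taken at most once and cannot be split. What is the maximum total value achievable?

Check high-value combinations within 16 kg:
- seismometer+magnetometer+sampler+weather mast: mass 4+4+4+4=16, value 26+33+34+37=130
- magnetometer+sampler+weather mast: mass 4+4+4=12, value 33+34+37=104
- seismometer+sampler+weather mast: mass 4+4+4=12, value 26+34+37=97
- seismometer+magnetometer+weather mast: mass 4+4+4=12, value 26+33+37=96
Best: 130 sci.

130 sci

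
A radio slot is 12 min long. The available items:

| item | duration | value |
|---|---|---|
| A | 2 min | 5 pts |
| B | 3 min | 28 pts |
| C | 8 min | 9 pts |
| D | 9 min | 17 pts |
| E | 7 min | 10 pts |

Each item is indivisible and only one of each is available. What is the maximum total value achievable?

45 pts

Check high-value combinations within 12 min:
- B+D: duration 3+9=12, value 28+17=45
- A+B+E: duration 2+3+7=12, value 5+28+10=43
- B+E: duration 3+7=10, value 28+10=38
Best: 45 pts.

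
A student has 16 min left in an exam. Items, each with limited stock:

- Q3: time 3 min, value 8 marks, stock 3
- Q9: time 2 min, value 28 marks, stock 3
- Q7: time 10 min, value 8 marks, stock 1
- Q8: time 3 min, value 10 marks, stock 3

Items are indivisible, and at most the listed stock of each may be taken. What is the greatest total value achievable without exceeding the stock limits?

114 marks

Best selections within time 16 and stock limits:
- 3×Q9 + 3×Q8: time 15, value 114
- 1×Q3 + 3×Q9 + 2×Q8: time 15, value 112
Best: 114 marks.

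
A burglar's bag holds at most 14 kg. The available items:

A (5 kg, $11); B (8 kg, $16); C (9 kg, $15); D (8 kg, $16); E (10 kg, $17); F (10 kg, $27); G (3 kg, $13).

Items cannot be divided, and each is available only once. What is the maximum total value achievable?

Check high-value combinations within 14 kg:
- F+G: weight 10+3=13, value 27+13=40
- E+G: weight 10+3=13, value 17+13=30
- B+G: weight 8+3=11, value 16+13=29
Best: $40.

$40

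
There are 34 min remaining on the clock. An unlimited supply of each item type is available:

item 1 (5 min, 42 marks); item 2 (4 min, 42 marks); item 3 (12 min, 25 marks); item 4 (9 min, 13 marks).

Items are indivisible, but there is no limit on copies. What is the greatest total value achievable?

336 marks

Best value-per-unit is item 2 at 42/4; filling with it alone gives 8×42 = 336.
Optimal mix: 2×item 1 + 6×item 2 → time 34, value 336.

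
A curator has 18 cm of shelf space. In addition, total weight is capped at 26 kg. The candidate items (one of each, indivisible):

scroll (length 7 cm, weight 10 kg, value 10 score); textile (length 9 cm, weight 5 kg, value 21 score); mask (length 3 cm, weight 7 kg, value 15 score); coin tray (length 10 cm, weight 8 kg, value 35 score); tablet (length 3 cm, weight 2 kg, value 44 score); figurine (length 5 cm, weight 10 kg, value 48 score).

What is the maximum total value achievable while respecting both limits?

Feasible sets respecting both limits:
- coin tray+tablet+figurine: length 18, weight 20, value 127
- textile+tablet+figurine: length 17, weight 17, value 113
- mask+tablet+figurine: length 11, weight 19, value 107
Best: 127 score.

127 score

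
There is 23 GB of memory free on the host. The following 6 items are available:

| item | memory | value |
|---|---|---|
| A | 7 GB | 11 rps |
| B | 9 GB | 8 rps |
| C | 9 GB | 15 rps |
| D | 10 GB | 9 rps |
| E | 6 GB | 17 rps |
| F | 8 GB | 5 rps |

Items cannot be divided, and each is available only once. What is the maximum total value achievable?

43 rps

This is a 0/1 knapsack; check combinations near the capacity.
- A+C+E: memory 7+9+6=22, value 11+15+17=43
- A+D+E: memory 7+10+6=23, value 11+9+17=37
- C+E+F: memory 9+6+8=23, value 15+17+5=37
Best: 43 rps.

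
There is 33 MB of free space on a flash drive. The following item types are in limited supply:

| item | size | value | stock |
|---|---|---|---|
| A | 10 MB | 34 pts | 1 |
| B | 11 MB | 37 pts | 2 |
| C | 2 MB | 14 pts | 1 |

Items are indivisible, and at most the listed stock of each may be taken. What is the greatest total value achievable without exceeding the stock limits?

108 pts

Top feasible selections:
- 1×A + 2×B: size 32, value 108
- 2×B + 1×C: size 24, value 88
- 1×A + 1×B + 1×C: size 23, value 85
- 2×B: size 22, value 74
Best: 108 pts.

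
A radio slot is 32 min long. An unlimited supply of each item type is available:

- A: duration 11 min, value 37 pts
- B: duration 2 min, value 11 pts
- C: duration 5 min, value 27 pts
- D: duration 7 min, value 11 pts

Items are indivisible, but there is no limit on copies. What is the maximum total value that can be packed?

176 pts

Best value-per-unit is B at 11/2, and filling with it alone uses duration 16×2=32. No mix of the others beats 16×11 = 176.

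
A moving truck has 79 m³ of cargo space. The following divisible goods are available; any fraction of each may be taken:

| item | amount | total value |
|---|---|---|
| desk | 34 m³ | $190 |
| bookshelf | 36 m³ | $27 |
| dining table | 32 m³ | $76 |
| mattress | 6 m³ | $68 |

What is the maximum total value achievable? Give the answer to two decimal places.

339.25

Take in order of value per unit:
- mattress (68/6 per unit): all 6 → value 68, running total 68.00
- desk (190/34 per unit): all 34 → value 190, running total 258.00
- dining table (76/32 per unit): all 32 → value 76, running total 334.00
- bookshelf (27/36 per unit): 7 of 36 → value 7×27/36 = 5.2500, running total 339.25
Total 339.25.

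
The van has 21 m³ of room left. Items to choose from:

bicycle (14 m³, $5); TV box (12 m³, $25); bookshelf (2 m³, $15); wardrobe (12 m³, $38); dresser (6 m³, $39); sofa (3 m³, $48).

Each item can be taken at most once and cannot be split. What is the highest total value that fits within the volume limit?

This is a 0/1 knapsack; check combinations near the capacity.
- wardrobe+dresser+sofa: volume 12+6+3=21, value 38+39+48=125
- TV box+dresser+sofa: volume 12+6+3=21, value 25+39+48=112
- bookshelf+dresser+sofa: volume 2+6+3=11, value 15+39+48=102
- bookshelf+wardrobe+sofa: volume 2+12+3=17, value 15+38+48=101
- bookshelf+wardrobe+dresser: volume 2+12+6=20, value 15+38+39=92
Best: $125.

$125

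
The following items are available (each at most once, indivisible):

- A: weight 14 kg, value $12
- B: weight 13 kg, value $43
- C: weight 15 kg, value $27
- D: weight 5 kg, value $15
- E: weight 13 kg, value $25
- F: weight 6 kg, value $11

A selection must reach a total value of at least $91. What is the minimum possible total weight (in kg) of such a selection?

37

Subsets with value ≥ 91, sorted by total weight:
- B+D+E+F: weight 37, value 94
- B+C+D+F: weight 39, value 96
- B+C+E: weight 41, value 95
- A+B+D+E: weight 45, value 95
Minimum weight: 37 kg.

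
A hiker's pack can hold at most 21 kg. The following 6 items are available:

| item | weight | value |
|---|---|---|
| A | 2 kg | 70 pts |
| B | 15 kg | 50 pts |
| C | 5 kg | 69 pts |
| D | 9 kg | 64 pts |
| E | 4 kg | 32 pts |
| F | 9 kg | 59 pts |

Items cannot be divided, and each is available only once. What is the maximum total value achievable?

235 pts

Check high-value combinations within 21 kg:
- A+C+D+E: weight 2+5+9+4=20, value 70+69+64+32=235
- A+C+E+F: weight 2+5+4+9=20, value 70+69+32+59=230
- A+C+D: weight 2+5+9=16, value 70+69+64=203
- A+C+F: weight 2+5+9=16, value 70+69+59=198
Best: 235 pts.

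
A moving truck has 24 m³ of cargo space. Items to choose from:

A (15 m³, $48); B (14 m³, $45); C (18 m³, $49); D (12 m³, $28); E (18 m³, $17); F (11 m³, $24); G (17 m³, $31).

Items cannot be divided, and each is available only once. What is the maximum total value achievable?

Check high-value combinations within 24 m³:
- D+F: volume 12+11=23, value 28+24=52
- C: volume 18, value 49
- A: volume 15, value 48
Best: $52.

$52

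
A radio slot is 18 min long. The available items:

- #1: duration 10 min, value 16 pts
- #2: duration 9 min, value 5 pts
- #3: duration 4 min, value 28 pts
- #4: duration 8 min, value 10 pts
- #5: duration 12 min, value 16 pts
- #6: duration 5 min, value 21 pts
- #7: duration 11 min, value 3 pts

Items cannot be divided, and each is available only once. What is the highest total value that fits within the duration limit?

Check high-value combinations within 18 min:
- #3+#4+#6: duration 4+8+5=17, value 28+10+21=59
- #2+#3+#6: duration 9+4+5=18, value 5+28+21=54
- #3+#6: duration 4+5=9, value 28+21=49
- #1+#3: duration 10+4=14, value 16+28=44
Best: 59 pts.

59 pts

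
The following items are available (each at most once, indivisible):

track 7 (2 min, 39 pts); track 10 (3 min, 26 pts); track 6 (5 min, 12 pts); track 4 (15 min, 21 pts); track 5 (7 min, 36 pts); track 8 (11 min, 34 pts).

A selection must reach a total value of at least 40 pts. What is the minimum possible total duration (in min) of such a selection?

Subsets with value ≥ 40, sorted by total duration:
- track 7+track 10: duration 5, value 65
- track 7+track 6: duration 7, value 51
- track 7+track 5: duration 9, value 75
Minimum duration: 5 min.

5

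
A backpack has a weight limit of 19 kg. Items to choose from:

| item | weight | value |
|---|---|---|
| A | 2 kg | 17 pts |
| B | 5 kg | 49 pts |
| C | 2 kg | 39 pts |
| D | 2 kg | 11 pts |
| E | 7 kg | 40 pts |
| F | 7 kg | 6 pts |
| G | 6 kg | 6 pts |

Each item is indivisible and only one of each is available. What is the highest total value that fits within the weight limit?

156 pts

This is a 0/1 knapsack; check combinations near the capacity.
- A+B+C+D+E: weight 2+5+2+2+7=18, value 17+49+39+11+40=156
- A+B+C+E: weight 2+5+2+7=16, value 17+49+39+40=145
- B+C+D+E: weight 5+2+2+7=16, value 49+39+11+40=139
- B+C+E: weight 5+2+7=14, value 49+39+40=128
- A+B+C+D+G: weight 2+5+2+2+6=17, value 17+49+39+11+6=122
Best: 156 pts.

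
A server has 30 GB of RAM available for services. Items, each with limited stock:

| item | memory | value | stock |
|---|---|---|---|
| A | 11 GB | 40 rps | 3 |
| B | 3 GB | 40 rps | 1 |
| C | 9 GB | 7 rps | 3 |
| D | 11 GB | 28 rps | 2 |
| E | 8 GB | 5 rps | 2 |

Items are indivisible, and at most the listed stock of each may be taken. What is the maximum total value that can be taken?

120 rps

Best selections within memory 30 and stock limits:
- 2×A + 1×B: memory 25, value 120
- 1×A + 1×B + 1×D: memory 25, value 108
Best: 120 rps.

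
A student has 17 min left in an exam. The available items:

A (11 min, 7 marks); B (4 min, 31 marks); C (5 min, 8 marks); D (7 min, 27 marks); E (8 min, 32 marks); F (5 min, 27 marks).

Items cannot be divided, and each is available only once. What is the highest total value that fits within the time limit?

90 marks

Check high-value combinations within 17 min:
- B+E+F: time 4+8+5=17, value 31+32+27=90
- B+D+F: time 4+7+5=16, value 31+27+27=85
- B+C+E: time 4+5+8=17, value 31+8+32=71
- B+C+F: time 4+5+5=14, value 31+8+27=66
Best: 90 marks.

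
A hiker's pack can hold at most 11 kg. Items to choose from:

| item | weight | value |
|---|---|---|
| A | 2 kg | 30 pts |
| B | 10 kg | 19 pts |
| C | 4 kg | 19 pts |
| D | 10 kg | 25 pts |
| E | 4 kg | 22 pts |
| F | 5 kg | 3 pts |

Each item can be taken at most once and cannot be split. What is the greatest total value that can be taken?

Check high-value combinations within 11 kg:
- A+C+E: weight 2+4+4=10, value 30+19+22=71
- A+E+F: weight 2+4+5=11, value 30+22+3=55
- A+E: weight 2+4=6, value 30+22=52
- A+C+F: weight 2+4+5=11, value 30+19+3=52
Best: 71 pts.

71 pts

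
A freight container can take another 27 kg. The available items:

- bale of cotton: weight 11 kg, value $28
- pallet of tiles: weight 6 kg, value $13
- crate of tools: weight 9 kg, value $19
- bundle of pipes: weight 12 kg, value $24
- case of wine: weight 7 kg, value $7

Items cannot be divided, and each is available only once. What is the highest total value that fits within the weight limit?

Check high-value combinations within 27 kg:
- bale of cotton+pallet of tiles+crate of tools: weight 11+6+9=26, value 28+13+19=60
- pallet of tiles+crate of tools+bundle of pipes: weight 6+9+12=27, value 13+19+24=56
- bale of cotton+crate of tools+case of wine: weight 11+9+7=27, value 28+19+7=54
- bale of cotton+bundle of pipes: weight 11+12=23, value 28+24=52
Best: $60.

$60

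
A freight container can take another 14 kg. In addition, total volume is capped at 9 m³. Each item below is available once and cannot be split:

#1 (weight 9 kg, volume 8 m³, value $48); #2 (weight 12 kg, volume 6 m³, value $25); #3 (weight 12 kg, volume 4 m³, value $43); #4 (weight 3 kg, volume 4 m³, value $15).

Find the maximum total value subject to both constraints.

$48

Feasible sets respecting both limits:
- #1: weight 9, volume 8, value 48
- #3: weight 12, volume 4, value 43
- #2: weight 12, volume 6, value 25
- #4: weight 3, volume 4, value 15
Best: $48.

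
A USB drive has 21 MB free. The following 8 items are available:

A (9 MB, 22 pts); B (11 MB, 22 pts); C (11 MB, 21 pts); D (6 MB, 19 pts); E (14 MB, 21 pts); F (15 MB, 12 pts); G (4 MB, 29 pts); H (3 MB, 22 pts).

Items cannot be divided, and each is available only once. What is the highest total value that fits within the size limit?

73 pts

This is a 0/1 knapsack; check combinations near the capacity.
- A+G+H: size 9+4+3=16, value 22+29+22=73
- B+G+H: size 11+4+3=18, value 22+29+22=73
- C+G+H: size 11+4+3=18, value 21+29+22=72
Best: 73 pts.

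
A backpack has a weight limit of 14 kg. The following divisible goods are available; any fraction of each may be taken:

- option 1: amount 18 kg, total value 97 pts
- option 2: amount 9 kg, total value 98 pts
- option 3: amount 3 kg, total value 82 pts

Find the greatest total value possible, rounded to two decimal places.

Take in order of value per unit:
- option 3 (82/3 per unit): all 3 → value 82, running total 82.00
- option 2 (98/9 per unit): all 9 → value 98, running total 180.00
- option 1 (97/18 per unit): 2 of 18 → value 2×97/18 = 10.7778, running total 190.78
Total 190.78.

190.78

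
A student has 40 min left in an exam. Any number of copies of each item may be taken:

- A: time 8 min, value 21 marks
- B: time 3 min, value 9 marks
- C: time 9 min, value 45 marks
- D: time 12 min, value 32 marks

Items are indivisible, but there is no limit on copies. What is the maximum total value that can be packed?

Best value-per-unit is C at 45/9; filling with it alone gives 4×45 = 180.
Optimal mix: 1×B + 4×C → time 39, value 189.

189 marks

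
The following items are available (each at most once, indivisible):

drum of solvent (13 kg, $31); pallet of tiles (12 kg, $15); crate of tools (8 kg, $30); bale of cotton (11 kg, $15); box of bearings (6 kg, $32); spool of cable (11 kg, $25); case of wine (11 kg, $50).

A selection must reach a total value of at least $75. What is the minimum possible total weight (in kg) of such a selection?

Subsets with value ≥ 75, sorted by total weight:
- box of bearings+case of wine: weight 17, value 82
- crate of tools+case of wine: weight 19, value 80
- spool of cable+case of wine: weight 22, value 75
- drum of solvent+case of wine: weight 24, value 81
Minimum weight: 17 kg.

17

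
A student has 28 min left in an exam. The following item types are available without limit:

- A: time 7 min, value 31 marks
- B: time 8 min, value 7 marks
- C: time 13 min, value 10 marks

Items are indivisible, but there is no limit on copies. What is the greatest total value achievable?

Best value-per-unit is A at 31/7, and filling with it alone uses time 4×7=28. No mix of the others beats 4×31 = 124.

124 marks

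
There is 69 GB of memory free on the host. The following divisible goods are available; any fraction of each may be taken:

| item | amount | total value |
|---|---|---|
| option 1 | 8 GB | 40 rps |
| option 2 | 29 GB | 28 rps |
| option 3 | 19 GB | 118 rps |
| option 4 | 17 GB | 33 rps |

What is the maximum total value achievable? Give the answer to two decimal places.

215.14

Take in order of value per unit:
- option 3 (118/19 per unit): all 19 → value 118, running total 118.00
- option 1 (40/8 per unit): all 8 → value 40, running total 158.00
- option 4 (33/17 per unit): all 17 → value 33, running total 191.00
- option 2 (28/29 per unit): 25 of 29 → value 25×28/29 = 24.1379, running total 215.14
Total 215.14.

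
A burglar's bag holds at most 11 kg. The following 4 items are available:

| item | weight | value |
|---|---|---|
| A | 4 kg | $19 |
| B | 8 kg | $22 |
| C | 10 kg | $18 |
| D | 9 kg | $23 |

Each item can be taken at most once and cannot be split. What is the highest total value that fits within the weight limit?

$23

This is a 0/1 knapsack; check combinations near the capacity.
- D: weight 9, value 23
- B: weight 8, value 22
- A: weight 4, value 19
- C: weight 10, value 18
Best: $23.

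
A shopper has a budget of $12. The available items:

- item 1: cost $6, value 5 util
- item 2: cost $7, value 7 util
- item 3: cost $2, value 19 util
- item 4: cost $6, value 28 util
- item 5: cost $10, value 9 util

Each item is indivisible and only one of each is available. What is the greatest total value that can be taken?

Check high-value combinations within $12:
- item 3+item 4: cost 2+6=8, value 19+28=47
- item 1+item 4: cost 6+6=12, value 5+28=33
- item 4: cost 6, value 28
Best: 47 util.

47 util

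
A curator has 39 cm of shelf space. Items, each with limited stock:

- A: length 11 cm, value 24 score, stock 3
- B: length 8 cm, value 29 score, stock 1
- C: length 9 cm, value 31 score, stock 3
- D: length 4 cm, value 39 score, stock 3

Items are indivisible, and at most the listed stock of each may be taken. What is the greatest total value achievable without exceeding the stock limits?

Best selections within length 39 and stock limits:
- 3×C + 3×D: length 39, value 210
- 1×B + 2×C + 3×D: length 38, value 208
- 2×C + 3×D: length 30, value 179
Best: 210 score.

210 score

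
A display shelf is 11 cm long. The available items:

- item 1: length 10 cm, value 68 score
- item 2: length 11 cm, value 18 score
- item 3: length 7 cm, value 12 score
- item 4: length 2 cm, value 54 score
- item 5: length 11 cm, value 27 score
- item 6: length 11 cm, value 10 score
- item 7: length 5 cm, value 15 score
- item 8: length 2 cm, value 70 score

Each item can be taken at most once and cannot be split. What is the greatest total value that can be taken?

139 score

Check high-value combinations within 11 cm:
- item 4+item 7+item 8: length 2+5+2=9, value 54+15+70=139
- item 3+item 4+item 8: length 7+2+2=11, value 12+54+70=136
- item 4+item 8: length 2+2=4, value 54+70=124
- item 7+item 8: length 5+2=7, value 15+70=85
Best: 139 score.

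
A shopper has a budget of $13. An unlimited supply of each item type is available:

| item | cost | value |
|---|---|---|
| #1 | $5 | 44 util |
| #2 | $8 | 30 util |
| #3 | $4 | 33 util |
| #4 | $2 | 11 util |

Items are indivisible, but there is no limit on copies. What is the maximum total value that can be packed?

Best value-per-unit is #1 at 44/5; filling with it alone gives 2×44 = 88.
Optimal mix: 1×#1 + 2×#3 → cost 13, value 110.

110 util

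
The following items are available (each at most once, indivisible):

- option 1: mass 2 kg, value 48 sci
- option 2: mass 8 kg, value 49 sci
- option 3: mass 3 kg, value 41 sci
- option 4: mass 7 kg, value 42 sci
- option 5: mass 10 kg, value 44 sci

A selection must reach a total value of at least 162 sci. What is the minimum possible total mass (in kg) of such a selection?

20

Subsets with value ≥ 162, sorted by total mass:
- option 1+option 2+option 3+option 4: mass 20, value 180
- option 1+option 3+option 4+option 5: mass 22, value 175
- option 1+option 2+option 3+option 5: mass 23, value 182
- option 1+option 2+option 4+option 5: mass 27, value 183
Minimum mass: 20 kg.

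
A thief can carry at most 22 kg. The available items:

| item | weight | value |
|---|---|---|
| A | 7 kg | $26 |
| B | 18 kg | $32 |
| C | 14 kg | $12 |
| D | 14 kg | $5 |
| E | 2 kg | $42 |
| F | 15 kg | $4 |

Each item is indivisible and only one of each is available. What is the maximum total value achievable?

Check high-value combinations within 22 kg:
- B+E: weight 18+2=20, value 32+42=74
- A+E: weight 7+2=9, value 26+42=68
- C+E: weight 14+2=16, value 12+42=54
- D+E: weight 14+2=16, value 5+42=47
Best: $74.

$74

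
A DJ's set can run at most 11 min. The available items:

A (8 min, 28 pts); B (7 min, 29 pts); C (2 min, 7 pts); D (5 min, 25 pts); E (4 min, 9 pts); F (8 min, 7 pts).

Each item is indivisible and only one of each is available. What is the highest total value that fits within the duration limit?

Check high-value combinations within 11 min:
- C+D+E: duration 2+5+4=11, value 7+25+9=41
- B+E: duration 7+4=11, value 29+9=38
- B+C: duration 7+2=9, value 29+7=36
- A+C: duration 8+2=10, value 28+7=35
- D+E: duration 5+4=9, value 25+9=34
Best: 41 pts.

41 pts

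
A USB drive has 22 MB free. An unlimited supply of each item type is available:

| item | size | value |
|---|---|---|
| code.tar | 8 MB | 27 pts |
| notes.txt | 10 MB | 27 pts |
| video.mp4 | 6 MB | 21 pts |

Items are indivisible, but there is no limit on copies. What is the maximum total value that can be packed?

Best value-per-unit is video.mp4 at 21/6; filling with it alone gives 3×21 = 63.
Optimal mix: 2×code.tar + 1×video.mp4 → size 22, value 75.

75 pts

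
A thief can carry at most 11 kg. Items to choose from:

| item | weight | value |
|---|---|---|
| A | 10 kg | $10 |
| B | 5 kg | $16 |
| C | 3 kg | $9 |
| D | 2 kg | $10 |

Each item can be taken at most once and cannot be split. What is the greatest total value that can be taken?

This is a 0/1 knapsack; check combinations near the capacity.
- B+C+D: weight 5+3+2=10, value 16+9+10=35
- B+D: weight 5+2=7, value 16+10=26
- B+C: weight 5+3=8, value 16+9=25
- C+D: weight 3+2=5, value 9+10=19
- B: weight 5, value 16
Best: $35.

$35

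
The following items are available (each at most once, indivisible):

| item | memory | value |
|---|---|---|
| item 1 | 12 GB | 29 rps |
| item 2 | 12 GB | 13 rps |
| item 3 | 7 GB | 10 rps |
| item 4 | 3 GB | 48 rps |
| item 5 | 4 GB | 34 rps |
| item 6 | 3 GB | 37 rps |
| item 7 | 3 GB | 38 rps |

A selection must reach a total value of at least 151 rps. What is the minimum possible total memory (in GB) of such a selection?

13

Subsets with value ≥ 151, sorted by total memory:
- item 4+item 5+item 6+item 7: memory 13, value 157
- item 3+item 4+item 5+item 6+item 7: memory 20, value 167
Minimum memory: 13 GB.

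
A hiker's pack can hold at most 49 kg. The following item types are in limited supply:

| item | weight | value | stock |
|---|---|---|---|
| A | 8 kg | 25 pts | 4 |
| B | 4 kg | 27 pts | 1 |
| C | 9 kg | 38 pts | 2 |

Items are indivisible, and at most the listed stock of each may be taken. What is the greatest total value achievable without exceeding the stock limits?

178 pts

Top feasible selections:
- 3×A + 1×B + 2×C: weight 46, value 178
- 4×A + 1×B + 1×C: weight 45, value 165
- 2×A + 1×B + 2×C: weight 38, value 153
- 3×A + 2×C: weight 42, value 151
Best: 178 pts.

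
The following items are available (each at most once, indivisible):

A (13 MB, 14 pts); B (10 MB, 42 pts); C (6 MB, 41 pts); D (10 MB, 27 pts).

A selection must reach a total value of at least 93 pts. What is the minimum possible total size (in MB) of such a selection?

26

Subsets with value ≥ 93, sorted by total size:
- B+C+D: size 26, value 110
- A+B+C: size 29, value 97
- A+B+C+D: size 39, value 124
Minimum size: 26 MB.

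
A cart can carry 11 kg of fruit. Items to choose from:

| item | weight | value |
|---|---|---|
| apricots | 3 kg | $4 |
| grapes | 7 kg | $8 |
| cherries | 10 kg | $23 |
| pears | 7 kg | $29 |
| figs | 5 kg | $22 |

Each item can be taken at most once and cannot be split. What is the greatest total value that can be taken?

$33

Check high-value combinations within 11 kg:
- apricots+pears: weight 3+7=10, value 4+29=33
- pears: weight 7, value 29
- apricots+figs: weight 3+5=8, value 4+22=26
- cherries: weight 10, value 23
- figs: weight 5, value 22
Best: $33.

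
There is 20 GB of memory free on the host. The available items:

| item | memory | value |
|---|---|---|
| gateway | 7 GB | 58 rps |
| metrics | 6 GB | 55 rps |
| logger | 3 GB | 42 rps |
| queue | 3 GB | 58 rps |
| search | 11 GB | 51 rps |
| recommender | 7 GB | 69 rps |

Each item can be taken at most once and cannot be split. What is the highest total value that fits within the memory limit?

Check high-value combinations within 20 GB:
- gateway+logger+queue+recommender: memory 7+3+3+7=20, value 58+42+58+69=227
- metrics+logger+queue+recommender: memory 6+3+3+7=19, value 55+42+58+69=224
- gateway+metrics+logger+queue: memory 7+6+3+3=19, value 58+55+42+58=213
Best: 227 rps.

227 rps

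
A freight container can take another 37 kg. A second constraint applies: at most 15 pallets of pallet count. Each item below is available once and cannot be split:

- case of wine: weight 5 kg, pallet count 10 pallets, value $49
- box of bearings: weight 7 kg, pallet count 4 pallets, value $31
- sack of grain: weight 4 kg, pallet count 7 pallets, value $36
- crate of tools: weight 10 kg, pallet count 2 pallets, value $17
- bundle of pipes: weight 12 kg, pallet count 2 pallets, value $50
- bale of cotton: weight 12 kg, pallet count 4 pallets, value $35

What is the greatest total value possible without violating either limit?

$134

Feasible sets respecting both limits:
- box of bearings+sack of grain+crate of tools+bundle of pipes: weight 33, pallet count 15, value 134
- sack of grain+bundle of pipes+bale of cotton: weight 28, pallet count 13, value 121
- box of bearings+sack of grain+bundle of pipes: weight 23, pallet count 13, value 117
Best: $134.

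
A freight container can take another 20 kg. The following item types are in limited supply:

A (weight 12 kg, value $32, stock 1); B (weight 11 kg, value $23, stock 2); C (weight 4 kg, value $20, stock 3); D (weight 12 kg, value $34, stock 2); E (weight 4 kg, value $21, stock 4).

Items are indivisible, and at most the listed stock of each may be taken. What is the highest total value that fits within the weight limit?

$104

Top feasible selections:
- 1×C + 4×E: weight 20, value 104
- 2×C + 3×E: weight 20, value 103
- 3×C + 2×E: weight 20, value 102
Best: $104.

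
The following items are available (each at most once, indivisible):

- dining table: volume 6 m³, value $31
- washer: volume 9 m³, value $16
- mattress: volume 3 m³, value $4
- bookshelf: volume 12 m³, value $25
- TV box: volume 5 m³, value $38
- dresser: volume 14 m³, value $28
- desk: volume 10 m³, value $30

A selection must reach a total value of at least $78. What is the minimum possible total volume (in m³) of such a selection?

20

Subsets with value ≥ 78, sorted by total volume:
- dining table+washer+TV box: volume 20, value 85
- dining table+TV box+desk: volume 21, value 99
- dining table+bookshelf+TV box: volume 23, value 94
- dining table+washer+mattress+TV box: volume 23, value 89
Minimum volume: 20 m³.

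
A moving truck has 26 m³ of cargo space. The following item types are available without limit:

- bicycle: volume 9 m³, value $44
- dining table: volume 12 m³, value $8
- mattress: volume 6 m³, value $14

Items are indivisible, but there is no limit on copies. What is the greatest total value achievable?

$102

Best value-per-unit is bicycle at 44/9; filling with it alone gives 2×44 = 88.
Optimal mix: 2×bicycle + 1×mattress → volume 24, value 102.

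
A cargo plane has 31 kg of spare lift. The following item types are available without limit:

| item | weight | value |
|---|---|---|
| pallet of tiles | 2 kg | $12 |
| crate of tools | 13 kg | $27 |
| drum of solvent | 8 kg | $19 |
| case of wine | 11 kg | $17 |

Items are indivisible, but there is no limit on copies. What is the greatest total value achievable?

Best value-per-unit is pallet of tiles at 12/2, and filling with it alone uses weight 15×2=30. No mix of the others beats 15×12 = 180.

$180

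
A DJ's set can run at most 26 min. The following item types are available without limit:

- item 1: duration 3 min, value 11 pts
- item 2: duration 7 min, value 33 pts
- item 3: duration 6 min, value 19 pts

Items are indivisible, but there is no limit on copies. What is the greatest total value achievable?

Best value-per-unit is item 2 at 33/7; filling with it alone gives 3×33 = 99.
Optimal mix: 4×item 1 + 2×item 2 → duration 26, value 110.

110 pts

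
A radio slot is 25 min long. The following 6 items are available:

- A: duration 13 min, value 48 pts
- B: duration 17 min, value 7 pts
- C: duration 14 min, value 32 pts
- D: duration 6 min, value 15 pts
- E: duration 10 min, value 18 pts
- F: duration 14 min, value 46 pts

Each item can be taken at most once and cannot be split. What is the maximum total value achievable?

Check high-value combinations within 25 min:
- A+E: duration 13+10=23, value 48+18=66
- E+F: duration 10+14=24, value 18+46=64
- A+D: duration 13+6=19, value 48+15=63
- D+F: duration 6+14=20, value 15+46=61
- C+E: duration 14+10=24, value 32+18=50
Best: 66 pts.

66 pts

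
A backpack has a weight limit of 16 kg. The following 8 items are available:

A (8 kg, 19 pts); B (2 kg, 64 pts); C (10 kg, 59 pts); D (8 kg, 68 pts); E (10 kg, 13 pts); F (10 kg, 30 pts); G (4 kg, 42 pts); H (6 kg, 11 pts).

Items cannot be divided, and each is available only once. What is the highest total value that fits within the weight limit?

Check high-value combinations within 16 kg:
- B+D+G: weight 2+8+4=14, value 64+68+42=174
- B+C+G: weight 2+10+4=16, value 64+59+42=165
- B+D+H: weight 2+8+6=16, value 64+68+11=143
- B+F+G: weight 2+10+4=16, value 64+30+42=136
Best: 174 pts.

174 pts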